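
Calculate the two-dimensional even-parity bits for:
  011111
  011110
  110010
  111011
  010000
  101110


Row parities: 101110
Column parities: 110110

Row P: 101110, Col P: 110110, Corner: 0


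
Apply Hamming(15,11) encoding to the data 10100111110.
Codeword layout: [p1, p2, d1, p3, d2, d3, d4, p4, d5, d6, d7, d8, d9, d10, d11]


Parity bits: p1=1, p2=1, p3=0, p4=1

111001010111110


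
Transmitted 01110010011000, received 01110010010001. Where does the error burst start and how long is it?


XOR: 00000000001001

Burst at position 10, length 4


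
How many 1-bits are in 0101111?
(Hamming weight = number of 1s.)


Counting 1s in 0101111

5


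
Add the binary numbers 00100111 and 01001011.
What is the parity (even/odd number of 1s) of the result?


00100111 = 39
01001011 = 75
Sum = 114 = 1110010
1s count = 4

even parity (4 ones in 1110010)


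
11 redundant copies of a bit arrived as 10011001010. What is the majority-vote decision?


Ones: 5 out of 11
Threshold: 6

0 (5/11 voted 1)


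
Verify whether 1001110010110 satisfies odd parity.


Number of 1s: 7

Yes, parity is correct (7 ones)


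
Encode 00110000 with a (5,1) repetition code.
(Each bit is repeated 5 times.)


Each bit -> 5 copies

0000000000111111111100000000000000000000


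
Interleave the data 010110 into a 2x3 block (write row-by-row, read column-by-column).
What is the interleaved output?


Matrix:
  010
  110
Read columns: 011100

011100


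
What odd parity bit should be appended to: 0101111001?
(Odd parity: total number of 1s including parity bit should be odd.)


Number of 1s in data: 6
Parity bit: 1

1


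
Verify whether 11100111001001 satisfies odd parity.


Number of 1s: 8

No, parity error (8 ones)


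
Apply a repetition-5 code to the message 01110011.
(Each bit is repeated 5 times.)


Each bit -> 5 copies

0000011111111111111100000000001111111111


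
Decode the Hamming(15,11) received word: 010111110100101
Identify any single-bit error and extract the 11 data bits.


Syndrome = 2: error at position 2

Data: 01110100101 (corrected bit 2)


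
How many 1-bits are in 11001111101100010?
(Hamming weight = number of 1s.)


Counting 1s in 11001111101100010

10


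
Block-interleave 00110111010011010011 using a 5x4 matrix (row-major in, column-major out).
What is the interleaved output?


Matrix:
  0011
  0111
  0100
  1101
  0011
Read columns: 00010011101100111011

00010011101100111011


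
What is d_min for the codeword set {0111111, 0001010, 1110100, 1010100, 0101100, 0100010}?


Comparing all pairs, minimum distance: 1
Can detect 0 errors, correct 0 errors

1


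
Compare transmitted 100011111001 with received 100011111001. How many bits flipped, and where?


XOR: 000000000000

0 errors (received matches sent)


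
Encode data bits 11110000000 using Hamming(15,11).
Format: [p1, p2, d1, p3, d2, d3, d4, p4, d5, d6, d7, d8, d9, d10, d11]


Parity bits: p1=1, p2=1, p3=1, p4=0

111111100000000


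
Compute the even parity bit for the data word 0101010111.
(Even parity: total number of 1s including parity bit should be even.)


Number of 1s in data: 6
Parity bit: 0

0


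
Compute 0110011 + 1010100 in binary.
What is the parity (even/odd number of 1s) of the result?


0110011 = 51
1010100 = 84
Sum = 135 = 10000111
1s count = 4

even parity (4 ones in 10000111)


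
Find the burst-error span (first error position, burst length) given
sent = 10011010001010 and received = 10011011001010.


XOR: 00000001000000

Burst at position 7, length 1


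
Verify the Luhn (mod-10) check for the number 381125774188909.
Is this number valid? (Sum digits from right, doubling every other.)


Luhn sum = 67
67 mod 10 = 7

Invalid (Luhn sum mod 10 = 7)


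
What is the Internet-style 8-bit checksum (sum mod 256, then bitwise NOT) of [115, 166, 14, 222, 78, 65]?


Sum = 660 mod 256 = 148
Complement = 107

107


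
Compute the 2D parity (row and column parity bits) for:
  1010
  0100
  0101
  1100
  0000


Row parities: 01000
Column parities: 0111

Row P: 01000, Col P: 0111, Corner: 1


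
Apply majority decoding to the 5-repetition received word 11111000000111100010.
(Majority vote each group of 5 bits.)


Groups: 11111, 00000, 01111, 00010
Majority votes: 1010

1010


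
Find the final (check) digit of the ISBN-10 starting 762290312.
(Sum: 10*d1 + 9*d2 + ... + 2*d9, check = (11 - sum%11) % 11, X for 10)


Weighted sum: 227
227 mod 11 = 7

Check digit: 4


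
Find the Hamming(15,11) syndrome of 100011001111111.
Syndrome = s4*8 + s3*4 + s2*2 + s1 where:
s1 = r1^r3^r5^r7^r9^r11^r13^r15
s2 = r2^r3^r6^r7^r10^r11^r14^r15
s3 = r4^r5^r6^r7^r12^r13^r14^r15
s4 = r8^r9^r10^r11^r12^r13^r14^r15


s1=0, s2=1, s3=0, s4=1

Syndrome = 10 (error at position 10)


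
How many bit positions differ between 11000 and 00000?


XOR: 11000
Count of 1s: 2

2


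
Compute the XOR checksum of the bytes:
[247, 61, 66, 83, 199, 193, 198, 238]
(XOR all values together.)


XOR chain: 247 ^ 61 ^ 66 ^ 83 ^ 199 ^ 193 ^ 198 ^ 238 = 245

245


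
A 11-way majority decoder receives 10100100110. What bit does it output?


Ones: 5 out of 11
Threshold: 6

0 (5/11 voted 1)


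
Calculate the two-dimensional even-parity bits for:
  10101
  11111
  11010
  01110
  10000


Row parities: 11111
Column parities: 01110

Row P: 11111, Col P: 01110, Corner: 1


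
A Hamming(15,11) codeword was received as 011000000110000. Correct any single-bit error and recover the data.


Syndrome = 0: no error detected

Data: 10000110000 (no errors)


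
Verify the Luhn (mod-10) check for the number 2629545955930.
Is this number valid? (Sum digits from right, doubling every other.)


Luhn sum = 64
64 mod 10 = 4

Invalid (Luhn sum mod 10 = 4)


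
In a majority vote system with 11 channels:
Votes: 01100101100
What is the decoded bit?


Ones: 5 out of 11
Threshold: 6

0 (5/11 voted 1)


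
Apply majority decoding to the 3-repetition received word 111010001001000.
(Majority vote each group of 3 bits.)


Groups: 111, 010, 001, 001, 000
Majority votes: 10000

10000


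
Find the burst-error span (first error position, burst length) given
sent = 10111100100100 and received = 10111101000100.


XOR: 00000001100000

Burst at position 7, length 2


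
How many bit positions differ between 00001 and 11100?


XOR: 11101
Count of 1s: 4

4


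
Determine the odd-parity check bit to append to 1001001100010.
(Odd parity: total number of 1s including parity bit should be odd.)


Number of 1s in data: 5
Parity bit: 0

0


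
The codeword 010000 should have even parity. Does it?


Number of 1s: 1

No, parity error (1 ones)


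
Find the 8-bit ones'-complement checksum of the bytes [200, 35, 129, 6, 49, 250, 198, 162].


Sum = 1029 mod 256 = 5
Complement = 250

250


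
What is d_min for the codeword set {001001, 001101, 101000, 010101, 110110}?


Comparing all pairs, minimum distance: 1
Can detect 0 errors, correct 0 errors

1


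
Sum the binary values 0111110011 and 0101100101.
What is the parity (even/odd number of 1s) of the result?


0111110011 = 499
0101100101 = 357
Sum = 856 = 1101011000
1s count = 5

odd parity (5 ones in 1101011000)


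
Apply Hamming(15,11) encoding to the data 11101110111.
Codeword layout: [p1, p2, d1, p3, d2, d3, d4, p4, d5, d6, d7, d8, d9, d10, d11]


Parity bits: p1=0, p2=0, p3=1, p4=0

001111001110111


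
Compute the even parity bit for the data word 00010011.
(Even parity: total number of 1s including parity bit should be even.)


Number of 1s in data: 3
Parity bit: 1

1


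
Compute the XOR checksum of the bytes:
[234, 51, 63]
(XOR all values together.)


XOR chain: 234 ^ 51 ^ 63 = 230

230


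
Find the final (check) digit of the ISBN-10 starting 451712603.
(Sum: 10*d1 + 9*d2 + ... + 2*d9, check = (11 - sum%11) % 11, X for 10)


Weighted sum: 188
188 mod 11 = 1

Check digit: X


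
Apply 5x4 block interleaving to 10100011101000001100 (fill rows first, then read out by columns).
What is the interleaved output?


Matrix:
  1010
  0011
  1010
  0000
  1100
Read columns: 10101000011110001000

10101000011110001000


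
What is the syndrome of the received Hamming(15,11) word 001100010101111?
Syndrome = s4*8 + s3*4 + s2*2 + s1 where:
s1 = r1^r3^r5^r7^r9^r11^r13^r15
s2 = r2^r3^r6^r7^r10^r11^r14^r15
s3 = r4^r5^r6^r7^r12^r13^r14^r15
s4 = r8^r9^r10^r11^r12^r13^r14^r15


s1=1, s2=0, s3=1, s4=0

Syndrome = 5 (error at position 5)


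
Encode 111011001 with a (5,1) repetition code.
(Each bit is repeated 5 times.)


Each bit -> 5 copies

111111111111111000001111111111000000000011111


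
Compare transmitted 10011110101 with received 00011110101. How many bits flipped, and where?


XOR: 10000000000

1 error(s) at position(s): 0


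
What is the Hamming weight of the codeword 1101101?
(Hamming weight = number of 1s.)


Counting 1s in 1101101

5


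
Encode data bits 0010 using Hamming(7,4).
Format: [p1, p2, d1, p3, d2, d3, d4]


Parity bits: p1=0, p2=1, p3=1

0101010


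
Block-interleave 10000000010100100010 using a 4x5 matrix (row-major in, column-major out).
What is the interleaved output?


Matrix:
  10000
  00001
  01001
  00010
Read columns: 10000010000000010110

10000010000000010110


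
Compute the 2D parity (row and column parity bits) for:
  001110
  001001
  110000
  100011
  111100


Row parities: 10010
Column parities: 101000

Row P: 10010, Col P: 101000, Corner: 0


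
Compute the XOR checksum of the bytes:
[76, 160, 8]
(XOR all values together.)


XOR chain: 76 ^ 160 ^ 8 = 228

228


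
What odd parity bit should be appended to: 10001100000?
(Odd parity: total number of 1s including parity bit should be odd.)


Number of 1s in data: 3
Parity bit: 0

0


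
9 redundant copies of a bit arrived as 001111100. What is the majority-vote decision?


Ones: 5 out of 9
Threshold: 5

1 (5/9 voted 1)


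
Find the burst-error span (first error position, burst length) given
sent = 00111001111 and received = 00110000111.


XOR: 00001001000

Burst at position 4, length 4


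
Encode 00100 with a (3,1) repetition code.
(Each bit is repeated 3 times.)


Each bit -> 3 copies

000000111000000


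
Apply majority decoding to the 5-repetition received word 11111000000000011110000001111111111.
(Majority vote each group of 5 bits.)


Groups: 11111, 00000, 00000, 11110, 00000, 11111, 11111
Majority votes: 1001011

1001011


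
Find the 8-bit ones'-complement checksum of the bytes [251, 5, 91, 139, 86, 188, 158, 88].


Sum = 1006 mod 256 = 238
Complement = 17

17


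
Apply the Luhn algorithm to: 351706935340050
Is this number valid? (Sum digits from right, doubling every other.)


Luhn sum = 44
44 mod 10 = 4

Invalid (Luhn sum mod 10 = 4)


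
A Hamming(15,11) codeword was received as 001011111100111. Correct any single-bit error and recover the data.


Syndrome = 0: no error detected

Data: 11111100111 (no errors)


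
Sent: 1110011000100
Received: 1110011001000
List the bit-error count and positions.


XOR: 0000000001100

2 error(s) at position(s): 9, 10


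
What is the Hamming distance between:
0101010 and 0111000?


XOR: 0010010
Count of 1s: 2

2


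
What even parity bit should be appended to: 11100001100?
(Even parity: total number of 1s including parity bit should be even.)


Number of 1s in data: 5
Parity bit: 1

1


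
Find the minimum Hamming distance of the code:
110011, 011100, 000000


Comparing all pairs, minimum distance: 3
Can detect 2 errors, correct 1 errors

3


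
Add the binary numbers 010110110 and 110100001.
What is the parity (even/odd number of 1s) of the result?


010110110 = 182
110100001 = 417
Sum = 599 = 1001010111
1s count = 6

even parity (6 ones in 1001010111)


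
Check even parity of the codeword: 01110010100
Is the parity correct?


Number of 1s: 5

No, parity error (5 ones)


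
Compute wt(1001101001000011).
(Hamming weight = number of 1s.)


Counting 1s in 1001101001000011

7


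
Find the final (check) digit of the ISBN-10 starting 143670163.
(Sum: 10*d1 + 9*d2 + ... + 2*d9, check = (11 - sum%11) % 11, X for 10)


Weighted sum: 182
182 mod 11 = 6

Check digit: 5


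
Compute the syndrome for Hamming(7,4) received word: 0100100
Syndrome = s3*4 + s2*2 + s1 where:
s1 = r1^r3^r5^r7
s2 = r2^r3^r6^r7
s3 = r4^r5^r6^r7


s1=1, s2=1, s3=1

Syndrome = 7 (error at position 7)


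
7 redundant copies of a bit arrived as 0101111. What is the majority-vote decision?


Ones: 5 out of 7
Threshold: 4

1 (5/7 voted 1)


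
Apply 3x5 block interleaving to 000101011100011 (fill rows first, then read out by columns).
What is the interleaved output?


Matrix:
  00010
  10111
  00011
Read columns: 010000010111011

010000010111011


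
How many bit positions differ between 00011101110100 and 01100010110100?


XOR: 01111111000000
Count of 1s: 7

7


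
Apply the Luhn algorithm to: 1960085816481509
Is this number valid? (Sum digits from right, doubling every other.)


Luhn sum = 71
71 mod 10 = 1

Invalid (Luhn sum mod 10 = 1)


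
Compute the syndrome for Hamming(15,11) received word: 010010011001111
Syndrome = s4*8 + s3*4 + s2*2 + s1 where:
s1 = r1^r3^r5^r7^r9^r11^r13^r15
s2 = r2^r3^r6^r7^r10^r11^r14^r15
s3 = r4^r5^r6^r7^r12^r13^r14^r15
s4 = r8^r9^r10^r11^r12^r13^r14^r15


s1=0, s2=1, s3=1, s4=0

Syndrome = 6 (error at position 6)


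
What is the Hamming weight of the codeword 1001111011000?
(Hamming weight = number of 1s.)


Counting 1s in 1001111011000

7


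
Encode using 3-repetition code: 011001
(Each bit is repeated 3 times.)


Each bit -> 3 copies

000111111000000111


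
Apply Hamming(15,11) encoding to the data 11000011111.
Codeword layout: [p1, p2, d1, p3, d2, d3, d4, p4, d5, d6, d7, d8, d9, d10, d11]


Parity bits: p1=1, p2=0, p3=1, p4=1

101110010011111


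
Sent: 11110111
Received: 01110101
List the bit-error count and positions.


XOR: 10000010

2 error(s) at position(s): 0, 6


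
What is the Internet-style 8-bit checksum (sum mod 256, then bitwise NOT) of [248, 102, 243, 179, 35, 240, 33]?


Sum = 1080 mod 256 = 56
Complement = 199

199


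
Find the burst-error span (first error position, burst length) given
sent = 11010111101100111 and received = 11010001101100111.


XOR: 00000110000000000

Burst at position 5, length 2


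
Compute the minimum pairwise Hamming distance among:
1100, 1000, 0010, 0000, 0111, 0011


Comparing all pairs, minimum distance: 1
Can detect 0 errors, correct 0 errors

1


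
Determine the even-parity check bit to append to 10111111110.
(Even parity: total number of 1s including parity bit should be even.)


Number of 1s in data: 9
Parity bit: 1

1


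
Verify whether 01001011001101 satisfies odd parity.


Number of 1s: 7

Yes, parity is correct (7 ones)


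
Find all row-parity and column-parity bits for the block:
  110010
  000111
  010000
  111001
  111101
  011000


Row parities: 111010
Column parities: 111001

Row P: 111010, Col P: 111001, Corner: 0


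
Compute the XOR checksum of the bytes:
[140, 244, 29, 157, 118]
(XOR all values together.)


XOR chain: 140 ^ 244 ^ 29 ^ 157 ^ 118 = 142

142


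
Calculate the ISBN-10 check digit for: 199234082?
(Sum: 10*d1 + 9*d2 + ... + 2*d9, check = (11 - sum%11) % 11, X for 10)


Weighted sum: 243
243 mod 11 = 1

Check digit: X


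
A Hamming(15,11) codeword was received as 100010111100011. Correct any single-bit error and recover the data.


Syndrome = 9: error at position 9

Data: 01010100011 (corrected bit 9)


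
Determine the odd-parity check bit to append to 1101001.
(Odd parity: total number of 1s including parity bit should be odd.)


Number of 1s in data: 4
Parity bit: 1

1


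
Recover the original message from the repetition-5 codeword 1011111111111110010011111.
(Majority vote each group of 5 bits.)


Groups: 10111, 11111, 11111, 00100, 11111
Majority votes: 11101

11101


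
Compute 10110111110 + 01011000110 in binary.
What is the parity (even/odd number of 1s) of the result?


10110111110 = 1470
01011000110 = 710
Sum = 2180 = 100010000100
1s count = 3

odd parity (3 ones in 100010000100)


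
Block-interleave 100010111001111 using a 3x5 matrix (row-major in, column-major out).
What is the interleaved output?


Matrix:
  10001
  01110
  01111
Read columns: 100011011011101

100011011011101


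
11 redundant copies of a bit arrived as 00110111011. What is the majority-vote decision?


Ones: 7 out of 11
Threshold: 6

1 (7/11 voted 1)


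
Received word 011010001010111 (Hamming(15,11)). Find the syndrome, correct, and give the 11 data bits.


Syndrome = 10: error at position 10

Data: 11001110111 (corrected bit 10)


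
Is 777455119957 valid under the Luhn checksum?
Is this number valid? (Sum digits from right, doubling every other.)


Luhn sum = 56
56 mod 10 = 6

Invalid (Luhn sum mod 10 = 6)


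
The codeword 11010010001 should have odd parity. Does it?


Number of 1s: 5

Yes, parity is correct (5 ones)


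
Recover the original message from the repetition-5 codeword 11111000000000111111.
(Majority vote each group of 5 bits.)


Groups: 11111, 00000, 00001, 11111
Majority votes: 1001

1001


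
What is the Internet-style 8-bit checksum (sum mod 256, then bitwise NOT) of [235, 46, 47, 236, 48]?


Sum = 612 mod 256 = 100
Complement = 155

155


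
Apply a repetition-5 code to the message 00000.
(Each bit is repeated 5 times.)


Each bit -> 5 copies

0000000000000000000000000


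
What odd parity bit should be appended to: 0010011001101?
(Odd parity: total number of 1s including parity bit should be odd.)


Number of 1s in data: 6
Parity bit: 1

1


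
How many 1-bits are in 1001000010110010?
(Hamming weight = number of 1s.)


Counting 1s in 1001000010110010

6


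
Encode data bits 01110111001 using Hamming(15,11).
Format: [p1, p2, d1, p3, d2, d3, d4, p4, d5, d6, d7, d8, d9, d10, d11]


Parity bits: p1=0, p2=1, p3=1, p4=0

010111100111001


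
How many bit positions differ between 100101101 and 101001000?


XOR: 001100101
Count of 1s: 4

4


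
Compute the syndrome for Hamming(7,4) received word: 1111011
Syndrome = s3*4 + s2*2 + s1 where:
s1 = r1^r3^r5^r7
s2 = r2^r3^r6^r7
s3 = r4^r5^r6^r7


s1=1, s2=0, s3=1

Syndrome = 5 (error at position 5)


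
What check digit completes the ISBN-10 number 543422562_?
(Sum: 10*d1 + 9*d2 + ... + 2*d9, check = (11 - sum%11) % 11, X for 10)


Weighted sum: 202
202 mod 11 = 4

Check digit: 7


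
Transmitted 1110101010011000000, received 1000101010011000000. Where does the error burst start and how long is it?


XOR: 0110000000000000000

Burst at position 1, length 2


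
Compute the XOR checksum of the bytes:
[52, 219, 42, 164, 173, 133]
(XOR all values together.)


XOR chain: 52 ^ 219 ^ 42 ^ 164 ^ 173 ^ 133 = 73

73


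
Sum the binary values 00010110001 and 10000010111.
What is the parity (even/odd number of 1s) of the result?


00010110001 = 177
10000010111 = 1047
Sum = 1224 = 10011001000
1s count = 4

even parity (4 ones in 10011001000)


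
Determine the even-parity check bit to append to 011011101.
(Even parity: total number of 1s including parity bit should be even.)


Number of 1s in data: 6
Parity bit: 0

0


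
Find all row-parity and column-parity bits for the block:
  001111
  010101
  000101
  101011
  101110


Row parities: 01000
Column parities: 011010

Row P: 01000, Col P: 011010, Corner: 1


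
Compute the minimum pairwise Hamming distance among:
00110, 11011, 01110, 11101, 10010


Comparing all pairs, minimum distance: 1
Can detect 0 errors, correct 0 errors

1


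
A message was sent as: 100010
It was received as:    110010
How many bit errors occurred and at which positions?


XOR: 010000

1 error(s) at position(s): 1


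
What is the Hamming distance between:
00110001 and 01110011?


XOR: 01000010
Count of 1s: 2

2


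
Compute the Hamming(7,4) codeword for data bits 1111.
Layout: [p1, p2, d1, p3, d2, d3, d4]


Parity bits: p1=1, p2=1, p3=1

1111111


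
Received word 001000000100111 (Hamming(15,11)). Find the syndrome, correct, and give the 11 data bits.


Syndrome = 5: error at position 5

Data: 11000100111 (corrected bit 5)


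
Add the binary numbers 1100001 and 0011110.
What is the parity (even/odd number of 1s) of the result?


1100001 = 97
0011110 = 30
Sum = 127 = 1111111
1s count = 7

odd parity (7 ones in 1111111)


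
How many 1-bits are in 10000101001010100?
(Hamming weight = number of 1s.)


Counting 1s in 10000101001010100

6


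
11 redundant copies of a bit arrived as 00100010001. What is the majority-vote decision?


Ones: 3 out of 11
Threshold: 6

0 (3/11 voted 1)


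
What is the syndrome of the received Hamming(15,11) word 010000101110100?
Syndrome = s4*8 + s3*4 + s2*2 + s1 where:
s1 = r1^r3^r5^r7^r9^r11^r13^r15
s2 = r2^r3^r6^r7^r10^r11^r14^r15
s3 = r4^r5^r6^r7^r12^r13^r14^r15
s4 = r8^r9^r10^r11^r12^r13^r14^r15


s1=0, s2=0, s3=0, s4=0

Syndrome = 0 (no error)


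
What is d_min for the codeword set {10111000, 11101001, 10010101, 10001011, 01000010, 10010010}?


Comparing all pairs, minimum distance: 3
Can detect 2 errors, correct 1 errors

3


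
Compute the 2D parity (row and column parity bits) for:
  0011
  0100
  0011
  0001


Row parities: 0101
Column parities: 0101

Row P: 0101, Col P: 0101, Corner: 0


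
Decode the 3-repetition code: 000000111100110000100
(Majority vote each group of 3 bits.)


Groups: 000, 000, 111, 100, 110, 000, 100
Majority votes: 0010100

0010100


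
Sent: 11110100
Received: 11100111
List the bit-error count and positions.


XOR: 00010011

3 error(s) at position(s): 3, 6, 7


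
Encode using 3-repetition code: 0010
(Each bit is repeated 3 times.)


Each bit -> 3 copies

000000111000


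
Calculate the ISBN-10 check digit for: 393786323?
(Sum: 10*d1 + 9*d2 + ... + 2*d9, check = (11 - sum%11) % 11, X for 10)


Weighted sum: 286
286 mod 11 = 0

Check digit: 0


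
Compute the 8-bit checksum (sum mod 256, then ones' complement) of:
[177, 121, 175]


Sum = 473 mod 256 = 217
Complement = 38

38


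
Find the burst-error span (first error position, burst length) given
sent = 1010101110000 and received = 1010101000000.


XOR: 0000000110000

Burst at position 7, length 2


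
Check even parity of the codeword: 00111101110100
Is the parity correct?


Number of 1s: 8

Yes, parity is correct (8 ones)


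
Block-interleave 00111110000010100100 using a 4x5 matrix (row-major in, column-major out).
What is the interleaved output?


Matrix:
  00111
  11000
  00101
  00100
Read columns: 01000100101110001010

01000100101110001010


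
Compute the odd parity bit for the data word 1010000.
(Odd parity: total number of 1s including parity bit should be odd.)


Number of 1s in data: 2
Parity bit: 1

1


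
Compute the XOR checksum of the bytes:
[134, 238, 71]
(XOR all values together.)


XOR chain: 134 ^ 238 ^ 71 = 47

47


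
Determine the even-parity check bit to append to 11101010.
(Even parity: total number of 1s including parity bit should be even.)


Number of 1s in data: 5
Parity bit: 1

1


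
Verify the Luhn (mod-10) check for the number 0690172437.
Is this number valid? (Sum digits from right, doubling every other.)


Luhn sum = 45
45 mod 10 = 5

Invalid (Luhn sum mod 10 = 5)


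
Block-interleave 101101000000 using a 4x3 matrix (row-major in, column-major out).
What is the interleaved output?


Matrix:
  101
  101
  000
  000
Read columns: 110000001100

110000001100


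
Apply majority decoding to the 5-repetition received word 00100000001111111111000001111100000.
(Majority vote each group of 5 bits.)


Groups: 00100, 00000, 11111, 11111, 00000, 11111, 00000
Majority votes: 0011010

0011010


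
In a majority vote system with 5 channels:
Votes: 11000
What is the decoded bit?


Ones: 2 out of 5
Threshold: 3

0 (2/5 voted 1)


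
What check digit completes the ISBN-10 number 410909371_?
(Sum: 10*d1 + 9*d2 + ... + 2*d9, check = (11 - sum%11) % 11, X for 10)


Weighted sum: 192
192 mod 11 = 5

Check digit: 6


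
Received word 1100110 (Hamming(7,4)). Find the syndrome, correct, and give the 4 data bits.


Syndrome = 0: no error detected

Data: 0110 (no errors)


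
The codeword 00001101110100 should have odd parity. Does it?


Number of 1s: 6

No, parity error (6 ones)


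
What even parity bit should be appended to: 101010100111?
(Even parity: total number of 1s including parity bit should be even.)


Number of 1s in data: 7
Parity bit: 1

1


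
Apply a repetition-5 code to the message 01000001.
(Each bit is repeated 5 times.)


Each bit -> 5 copies

0000011111000000000000000000000000011111


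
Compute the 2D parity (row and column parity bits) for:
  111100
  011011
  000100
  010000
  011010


Row parities: 00111
Column parities: 101001

Row P: 00111, Col P: 101001, Corner: 1


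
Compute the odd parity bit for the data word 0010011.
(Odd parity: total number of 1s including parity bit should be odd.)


Number of 1s in data: 3
Parity bit: 0

0


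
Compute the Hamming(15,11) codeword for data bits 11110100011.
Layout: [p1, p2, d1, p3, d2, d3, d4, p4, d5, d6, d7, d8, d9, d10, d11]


Parity bits: p1=0, p2=0, p3=1, p4=1

001111110100011


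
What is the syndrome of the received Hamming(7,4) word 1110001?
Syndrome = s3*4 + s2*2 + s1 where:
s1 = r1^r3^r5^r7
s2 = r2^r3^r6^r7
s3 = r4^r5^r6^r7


s1=1, s2=1, s3=1

Syndrome = 7 (error at position 7)


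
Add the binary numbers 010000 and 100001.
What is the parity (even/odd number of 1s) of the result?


010000 = 16
100001 = 33
Sum = 49 = 110001
1s count = 3

odd parity (3 ones in 110001)


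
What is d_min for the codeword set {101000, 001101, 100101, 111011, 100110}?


Comparing all pairs, minimum distance: 2
Can detect 1 errors, correct 0 errors

2


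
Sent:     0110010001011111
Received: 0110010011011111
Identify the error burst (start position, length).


XOR: 0000000010000000

Burst at position 8, length 1


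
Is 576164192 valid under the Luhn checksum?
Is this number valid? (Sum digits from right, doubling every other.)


Luhn sum = 44
44 mod 10 = 4

Invalid (Luhn sum mod 10 = 4)


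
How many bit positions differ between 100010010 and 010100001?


XOR: 110110011
Count of 1s: 6

6


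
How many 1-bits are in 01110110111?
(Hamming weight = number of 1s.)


Counting 1s in 01110110111

8


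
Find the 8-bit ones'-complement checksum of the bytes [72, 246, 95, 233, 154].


Sum = 800 mod 256 = 32
Complement = 223

223


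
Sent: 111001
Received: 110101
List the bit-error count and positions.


XOR: 001100

2 error(s) at position(s): 2, 3


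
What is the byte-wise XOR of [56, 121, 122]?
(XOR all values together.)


XOR chain: 56 ^ 121 ^ 122 = 59

59


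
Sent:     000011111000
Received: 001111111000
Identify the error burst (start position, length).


XOR: 001100000000

Burst at position 2, length 2


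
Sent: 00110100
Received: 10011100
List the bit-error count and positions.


XOR: 10101000

3 error(s) at position(s): 0, 2, 4


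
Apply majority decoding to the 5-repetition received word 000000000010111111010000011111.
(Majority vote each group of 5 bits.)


Groups: 00000, 00000, 10111, 11101, 00000, 11111
Majority votes: 001101

001101


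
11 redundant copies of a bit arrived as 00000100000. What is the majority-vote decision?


Ones: 1 out of 11
Threshold: 6

0 (1/11 voted 1)


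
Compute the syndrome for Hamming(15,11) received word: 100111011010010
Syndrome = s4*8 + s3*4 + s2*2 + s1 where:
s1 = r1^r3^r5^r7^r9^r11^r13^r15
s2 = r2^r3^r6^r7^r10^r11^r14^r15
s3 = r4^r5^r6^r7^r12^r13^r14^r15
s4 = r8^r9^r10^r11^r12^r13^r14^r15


s1=0, s2=1, s3=0, s4=0

Syndrome = 2 (error at position 2)


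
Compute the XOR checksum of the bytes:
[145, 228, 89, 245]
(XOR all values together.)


XOR chain: 145 ^ 228 ^ 89 ^ 245 = 217

217


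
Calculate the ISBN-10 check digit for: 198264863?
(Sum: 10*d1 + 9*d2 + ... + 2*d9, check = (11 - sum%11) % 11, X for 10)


Weighted sum: 281
281 mod 11 = 6

Check digit: 5


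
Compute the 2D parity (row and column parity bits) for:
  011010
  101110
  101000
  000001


Row parities: 1001
Column parities: 011101

Row P: 1001, Col P: 011101, Corner: 0


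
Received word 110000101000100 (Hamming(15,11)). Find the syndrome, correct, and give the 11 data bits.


Syndrome = 0: no error detected

Data: 00011000100 (no errors)


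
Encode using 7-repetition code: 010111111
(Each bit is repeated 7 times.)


Each bit -> 7 copies

000000011111110000000111111111111111111111111111111111111111111


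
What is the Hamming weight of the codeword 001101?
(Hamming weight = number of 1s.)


Counting 1s in 001101

3


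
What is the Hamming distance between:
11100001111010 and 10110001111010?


XOR: 01010000000000
Count of 1s: 2

2


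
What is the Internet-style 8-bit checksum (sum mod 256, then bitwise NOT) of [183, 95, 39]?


Sum = 317 mod 256 = 61
Complement = 194

194


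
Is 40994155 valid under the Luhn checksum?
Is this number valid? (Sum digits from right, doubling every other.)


Luhn sum = 41
41 mod 10 = 1

Invalid (Luhn sum mod 10 = 1)


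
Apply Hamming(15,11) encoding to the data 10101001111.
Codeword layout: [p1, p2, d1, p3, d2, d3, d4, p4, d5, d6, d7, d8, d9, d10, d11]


Parity bits: p1=0, p2=0, p3=1, p4=1

001101011001111


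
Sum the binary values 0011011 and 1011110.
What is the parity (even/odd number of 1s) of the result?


0011011 = 27
1011110 = 94
Sum = 121 = 1111001
1s count = 5

odd parity (5 ones in 1111001)


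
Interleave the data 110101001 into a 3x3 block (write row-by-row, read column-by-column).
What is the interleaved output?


Matrix:
  110
  101
  001
Read columns: 110100011

110100011


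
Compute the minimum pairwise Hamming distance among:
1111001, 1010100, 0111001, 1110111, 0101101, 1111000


Comparing all pairs, minimum distance: 1
Can detect 0 errors, correct 0 errors

1


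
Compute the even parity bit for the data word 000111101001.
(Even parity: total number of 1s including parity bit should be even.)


Number of 1s in data: 6
Parity bit: 0

0


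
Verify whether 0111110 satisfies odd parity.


Number of 1s: 5

Yes, parity is correct (5 ones)


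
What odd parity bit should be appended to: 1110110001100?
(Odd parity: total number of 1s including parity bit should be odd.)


Number of 1s in data: 7
Parity bit: 0

0


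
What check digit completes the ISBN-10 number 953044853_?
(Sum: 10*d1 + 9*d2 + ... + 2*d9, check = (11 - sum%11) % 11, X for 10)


Weighted sum: 256
256 mod 11 = 3

Check digit: 8


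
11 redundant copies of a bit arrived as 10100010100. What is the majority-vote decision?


Ones: 4 out of 11
Threshold: 6

0 (4/11 voted 1)


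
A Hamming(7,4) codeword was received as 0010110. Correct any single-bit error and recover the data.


Syndrome = 0: no error detected

Data: 1110 (no errors)


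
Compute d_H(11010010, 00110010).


XOR: 11100000
Count of 1s: 3

3


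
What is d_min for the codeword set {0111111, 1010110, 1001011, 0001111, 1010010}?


Comparing all pairs, minimum distance: 1
Can detect 0 errors, correct 0 errors

1


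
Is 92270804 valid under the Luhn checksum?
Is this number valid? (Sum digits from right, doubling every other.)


Luhn sum = 34
34 mod 10 = 4

Invalid (Luhn sum mod 10 = 4)


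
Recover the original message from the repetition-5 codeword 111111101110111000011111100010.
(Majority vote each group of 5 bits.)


Groups: 11111, 11011, 10111, 00001, 11111, 00010
Majority votes: 111010

111010


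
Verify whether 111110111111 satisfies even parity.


Number of 1s: 11

No, parity error (11 ones)


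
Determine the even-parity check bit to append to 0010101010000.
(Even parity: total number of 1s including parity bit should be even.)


Number of 1s in data: 4
Parity bit: 0

0


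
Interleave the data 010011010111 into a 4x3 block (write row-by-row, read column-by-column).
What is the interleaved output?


Matrix:
  010
  011
  010
  111
Read columns: 000111110101

000111110101


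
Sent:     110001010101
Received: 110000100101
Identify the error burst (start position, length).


XOR: 000001110000

Burst at position 5, length 3


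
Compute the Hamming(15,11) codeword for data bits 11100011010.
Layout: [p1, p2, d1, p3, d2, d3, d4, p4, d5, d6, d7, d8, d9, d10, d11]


Parity bits: p1=1, p2=0, p3=0, p4=1

101011010011010


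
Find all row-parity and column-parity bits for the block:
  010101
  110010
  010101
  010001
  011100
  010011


Row parities: 111011
Column parities: 101100

Row P: 111011, Col P: 101100, Corner: 1


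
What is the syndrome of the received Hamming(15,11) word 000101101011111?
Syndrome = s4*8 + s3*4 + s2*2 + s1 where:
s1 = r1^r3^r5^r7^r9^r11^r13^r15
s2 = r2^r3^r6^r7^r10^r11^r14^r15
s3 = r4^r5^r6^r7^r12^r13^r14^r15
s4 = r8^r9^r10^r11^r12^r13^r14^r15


s1=1, s2=1, s3=1, s4=0

Syndrome = 7 (error at position 7)


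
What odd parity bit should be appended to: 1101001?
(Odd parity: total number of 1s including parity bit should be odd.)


Number of 1s in data: 4
Parity bit: 1

1


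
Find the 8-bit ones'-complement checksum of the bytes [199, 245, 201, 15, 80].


Sum = 740 mod 256 = 228
Complement = 27

27


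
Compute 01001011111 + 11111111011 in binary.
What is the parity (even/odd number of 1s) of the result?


01001011111 = 607
11111111011 = 2043
Sum = 2650 = 101001011010
1s count = 6

even parity (6 ones in 101001011010)


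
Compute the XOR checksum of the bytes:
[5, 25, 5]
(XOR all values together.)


XOR chain: 5 ^ 25 ^ 5 = 25

25


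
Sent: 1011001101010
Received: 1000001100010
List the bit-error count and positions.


XOR: 0011000001000

3 error(s) at position(s): 2, 3, 9


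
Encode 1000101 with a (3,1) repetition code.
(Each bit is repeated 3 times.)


Each bit -> 3 copies

111000000000111000111


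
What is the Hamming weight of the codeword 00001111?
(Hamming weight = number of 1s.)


Counting 1s in 00001111

4


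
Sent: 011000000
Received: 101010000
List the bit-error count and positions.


XOR: 110010000

3 error(s) at position(s): 0, 1, 4


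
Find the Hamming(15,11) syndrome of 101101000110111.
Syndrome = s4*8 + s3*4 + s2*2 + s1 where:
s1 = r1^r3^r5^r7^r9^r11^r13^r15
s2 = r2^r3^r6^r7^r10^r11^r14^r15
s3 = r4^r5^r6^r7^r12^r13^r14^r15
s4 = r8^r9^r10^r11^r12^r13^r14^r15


s1=1, s2=0, s3=1, s4=1

Syndrome = 13 (error at position 13)


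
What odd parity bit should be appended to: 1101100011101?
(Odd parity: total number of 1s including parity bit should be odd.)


Number of 1s in data: 8
Parity bit: 1

1


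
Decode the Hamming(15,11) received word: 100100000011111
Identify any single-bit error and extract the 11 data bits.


Syndrome = 14: error at position 14

Data: 00000011101 (corrected bit 14)


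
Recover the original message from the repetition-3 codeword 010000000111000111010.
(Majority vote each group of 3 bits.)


Groups: 010, 000, 000, 111, 000, 111, 010
Majority votes: 0001010

0001010


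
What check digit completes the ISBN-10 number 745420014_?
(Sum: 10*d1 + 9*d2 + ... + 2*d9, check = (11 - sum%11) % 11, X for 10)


Weighted sum: 197
197 mod 11 = 10

Check digit: 1


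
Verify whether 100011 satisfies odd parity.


Number of 1s: 3

Yes, parity is correct (3 ones)


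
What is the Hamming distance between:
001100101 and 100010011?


XOR: 101110110
Count of 1s: 6

6


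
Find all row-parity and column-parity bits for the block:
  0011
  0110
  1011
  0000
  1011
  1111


Row parities: 001010
Column parities: 1010

Row P: 001010, Col P: 1010, Corner: 0


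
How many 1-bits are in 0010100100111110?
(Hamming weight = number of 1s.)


Counting 1s in 0010100100111110

8


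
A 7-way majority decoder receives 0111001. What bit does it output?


Ones: 4 out of 7
Threshold: 4

1 (4/7 voted 1)


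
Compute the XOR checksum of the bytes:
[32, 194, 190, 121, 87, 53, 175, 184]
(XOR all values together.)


XOR chain: 32 ^ 194 ^ 190 ^ 121 ^ 87 ^ 53 ^ 175 ^ 184 = 80

80


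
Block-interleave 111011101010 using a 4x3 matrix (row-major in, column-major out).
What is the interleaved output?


Matrix:
  111
  011
  101
  010
Read columns: 101011011110

101011011110


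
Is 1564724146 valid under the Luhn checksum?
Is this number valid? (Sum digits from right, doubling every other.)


Luhn sum = 44
44 mod 10 = 4

Invalid (Luhn sum mod 10 = 4)


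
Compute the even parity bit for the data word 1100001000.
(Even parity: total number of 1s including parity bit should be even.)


Number of 1s in data: 3
Parity bit: 1

1


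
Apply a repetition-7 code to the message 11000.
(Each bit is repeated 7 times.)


Each bit -> 7 copies

11111111111111000000000000000000000


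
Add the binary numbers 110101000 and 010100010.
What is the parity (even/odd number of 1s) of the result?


110101000 = 424
010100010 = 162
Sum = 586 = 1001001010
1s count = 4

even parity (4 ones in 1001001010)


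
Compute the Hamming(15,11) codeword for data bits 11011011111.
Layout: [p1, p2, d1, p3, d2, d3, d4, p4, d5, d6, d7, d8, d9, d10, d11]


Parity bits: p1=1, p2=1, p3=0, p4=0

111010101011111


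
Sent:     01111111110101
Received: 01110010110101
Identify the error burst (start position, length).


XOR: 00001101000000

Burst at position 4, length 4


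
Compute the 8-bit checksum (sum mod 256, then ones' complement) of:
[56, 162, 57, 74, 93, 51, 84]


Sum = 577 mod 256 = 65
Complement = 190

190


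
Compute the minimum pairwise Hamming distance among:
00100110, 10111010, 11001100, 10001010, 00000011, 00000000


Comparing all pairs, minimum distance: 2
Can detect 1 errors, correct 0 errors

2


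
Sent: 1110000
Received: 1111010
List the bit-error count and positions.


XOR: 0001010

2 error(s) at position(s): 3, 5


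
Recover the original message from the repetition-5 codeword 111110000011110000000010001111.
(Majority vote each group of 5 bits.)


Groups: 11111, 00000, 11110, 00000, 00100, 01111
Majority votes: 101001

101001


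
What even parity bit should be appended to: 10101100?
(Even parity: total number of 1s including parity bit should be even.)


Number of 1s in data: 4
Parity bit: 0

0


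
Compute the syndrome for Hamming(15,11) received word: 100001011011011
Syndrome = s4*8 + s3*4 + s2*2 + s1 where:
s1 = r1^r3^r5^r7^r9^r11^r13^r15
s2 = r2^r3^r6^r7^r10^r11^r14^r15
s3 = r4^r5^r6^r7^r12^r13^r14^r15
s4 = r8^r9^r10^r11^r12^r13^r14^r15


s1=0, s2=0, s3=0, s4=0

Syndrome = 0 (no error)


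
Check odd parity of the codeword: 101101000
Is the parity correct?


Number of 1s: 4

No, parity error (4 ones)


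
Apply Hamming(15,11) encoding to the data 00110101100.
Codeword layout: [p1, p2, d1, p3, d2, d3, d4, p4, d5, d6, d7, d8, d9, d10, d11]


Parity bits: p1=0, p2=1, p3=0, p4=1

010001110101100


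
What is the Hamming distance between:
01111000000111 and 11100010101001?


XOR: 10011010101110
Count of 1s: 8

8
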